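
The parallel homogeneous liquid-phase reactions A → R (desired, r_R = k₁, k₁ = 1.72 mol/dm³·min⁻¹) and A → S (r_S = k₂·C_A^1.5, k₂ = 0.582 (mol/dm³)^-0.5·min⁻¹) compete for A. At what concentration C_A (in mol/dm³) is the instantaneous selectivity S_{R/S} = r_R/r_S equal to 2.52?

1.11 mol/dm³

S_{R/S} = (k₁/k₂)·C_A^-1.5 ⇒ C_A = (S·k₂/k₁)^(1/(-1.5)).
= (2.52×0.582/1.72)^(-0.6667) = (0.8527)^(-0.6667) = 1.11 mol/dm³.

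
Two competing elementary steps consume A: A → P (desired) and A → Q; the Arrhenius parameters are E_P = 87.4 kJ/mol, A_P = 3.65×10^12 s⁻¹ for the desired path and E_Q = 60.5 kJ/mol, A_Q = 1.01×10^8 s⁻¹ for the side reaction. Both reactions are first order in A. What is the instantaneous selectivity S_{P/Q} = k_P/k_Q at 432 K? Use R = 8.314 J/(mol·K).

k_P/k_Q = (A_P/A_Q)·exp[−(E_P−E_Q)/(RT)] = (A_P/A_Q)·exp[(E_Q−E_P)/(RT)].
(E_Q−E_P)/(RT) = (60.5−87.4)×10³/(8.314×432) = -26900/3592 = -7.490.
k_P/k_Q = (3.65×10^12/1.01×10^8)·exp(-7.490) = 36139 × 5.589×10^-4 = 20.2.

20.2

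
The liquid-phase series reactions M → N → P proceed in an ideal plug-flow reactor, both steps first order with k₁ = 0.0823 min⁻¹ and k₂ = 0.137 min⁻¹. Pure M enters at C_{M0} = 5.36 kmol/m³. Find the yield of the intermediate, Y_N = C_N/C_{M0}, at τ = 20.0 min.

Solving the coupled first-order balances gives C_N(τ) = [k₁/(k₂−k₁)]·C_{M0}·(e^(−k₁τ) − e^(−k₂τ)).
e^(−k₁τ) = e^(−0.0823×20.0) = e^(−1.646) = 0.1928; e^(−k₂τ) = e^(−2.740) = 0.06457.
C_N = 0.0823×5.36/(0.137−0.0823) × (0.1928−0.06457) = 8.064×0.1282 = 1.034 kmol/m³.
Y_N = C_N/C_{M0} = 1.034/5.36 = 0.193.

0.193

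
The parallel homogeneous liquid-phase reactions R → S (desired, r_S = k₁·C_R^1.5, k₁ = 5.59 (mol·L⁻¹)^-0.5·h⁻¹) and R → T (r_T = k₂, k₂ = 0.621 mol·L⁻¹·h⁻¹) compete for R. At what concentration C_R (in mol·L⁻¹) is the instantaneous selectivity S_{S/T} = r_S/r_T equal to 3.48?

S_{S/T} = (k₁/k₂)·C_R^1.5 ⇒ C_R = (S·k₂/k₁)^(1/1.5).
= (3.48×0.621/5.59)^(0.6667) = (0.3866)^(0.6667) = 0.531 mol·L⁻¹.

0.531 mol·L⁻¹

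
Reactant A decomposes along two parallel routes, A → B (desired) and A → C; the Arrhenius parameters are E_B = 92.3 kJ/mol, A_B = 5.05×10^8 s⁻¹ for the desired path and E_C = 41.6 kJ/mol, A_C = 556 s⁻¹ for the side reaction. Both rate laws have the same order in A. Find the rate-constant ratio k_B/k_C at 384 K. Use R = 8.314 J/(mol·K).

0.115

k_B/k_C = (A_B/A_C)·exp[−(E_B−E_C)/(RT)] = (A_B/A_C)·exp[(E_C−E_B)/(RT)].
(E_C−E_B)/(RT) = (41.6−92.3)×10³/(8.314×384) = -50700/3193 = -15.88.
k_B/k_C = (5.05×10^8/556)·exp(-15.88) = 9.083×10^5 × 1.268×10^-7 = 0.115.
Since E_B > E_C, raising the temperature improves selectivity toward B.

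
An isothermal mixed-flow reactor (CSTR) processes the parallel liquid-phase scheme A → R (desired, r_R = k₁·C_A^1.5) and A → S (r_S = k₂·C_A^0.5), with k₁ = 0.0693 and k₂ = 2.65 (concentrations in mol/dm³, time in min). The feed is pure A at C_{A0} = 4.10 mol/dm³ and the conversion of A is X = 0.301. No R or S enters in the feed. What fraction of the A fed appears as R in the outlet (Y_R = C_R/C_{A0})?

Exit C_A = C_{A0}(1−X) = 4.10×0.699 = 2.866 mol/dm³.
A CSTR operates uniformly at the exit composition, giving r_R = 0.3362 and r_S = 4.486 (each k·C_A^n at C_A = 2.866).
Fraction of consumed A going to R: r_R/(r_R+r_S) = 0.06972.
C_R = 0.06972·C_{A0}·X = 0.06972×4.10×0.301 = 0.0860 mol/dm³; Y_R = C_R/C_{A0} = 0.0210.

0.0210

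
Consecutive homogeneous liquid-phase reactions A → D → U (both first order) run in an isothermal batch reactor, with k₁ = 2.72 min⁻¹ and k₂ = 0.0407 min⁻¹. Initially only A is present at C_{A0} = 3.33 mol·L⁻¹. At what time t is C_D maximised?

1.57 min

The intermediate peaks when r₁ = r₂, i.e. k₁e^(−k₁t) = k₂e^(−k₂t), giving t_opt = ln(k₂/k₁)/(k₂−k₁).
= ln(0.0407/2.72)/(0.0407−2.72) = ln(0.01496)/-2.679 = -4.202/-2.679 = 1.57 min.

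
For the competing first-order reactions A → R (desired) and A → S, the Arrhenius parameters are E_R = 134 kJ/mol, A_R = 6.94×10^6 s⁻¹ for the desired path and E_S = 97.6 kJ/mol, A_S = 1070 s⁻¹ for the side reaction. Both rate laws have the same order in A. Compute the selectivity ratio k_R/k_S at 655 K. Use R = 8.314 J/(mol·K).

Since both paths have the same order in A, the concentration cancels and S_{R/S} = k_R/k_S = (A_R/A_S)·exp[(E_S−E_R)/(RT)].
(E_S−E_R)/(RT) = (97.6−134)×10³/(8.314×655) = -36400/5446 = -6.684.
k_R/k_S = (6.94×10^6/1070)·exp(-6.684) = 6486 × 0.001251 = 8.11.
Since E_R > E_S, raising the temperature improves selectivity toward R.

8.11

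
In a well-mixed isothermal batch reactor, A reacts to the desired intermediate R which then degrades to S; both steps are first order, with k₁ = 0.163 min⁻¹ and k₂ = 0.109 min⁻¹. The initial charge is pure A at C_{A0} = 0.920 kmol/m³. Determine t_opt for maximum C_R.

The intermediate peaks when r₁ = r₂, i.e. k₁e^(−k₁t) = k₂e^(−k₂t), giving t_opt = ln(k₂/k₁)/(k₂−k₁).
= ln(0.109/0.163)/(0.109−0.163) = ln(0.6687)/-0.05400 = -0.4024/-0.05400 = 7.45 min.

7.45 min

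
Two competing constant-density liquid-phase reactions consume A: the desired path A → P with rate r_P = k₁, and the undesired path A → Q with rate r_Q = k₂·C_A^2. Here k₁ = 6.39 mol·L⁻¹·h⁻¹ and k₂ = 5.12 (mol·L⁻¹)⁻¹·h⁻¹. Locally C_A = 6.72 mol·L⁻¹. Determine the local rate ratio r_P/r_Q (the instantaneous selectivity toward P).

S_{P/Q} = r_P/r_Q = (k₁)/(k₂·C_A^2) = (k₁/k₂)·C_A^-2.
= (6.39) / (5.12×6.720^2) = 6.390/231.2 = 0.0276.
The undesired path is higher order in A, so low C_A (CSTR or dilute feed) favours P.

0.0276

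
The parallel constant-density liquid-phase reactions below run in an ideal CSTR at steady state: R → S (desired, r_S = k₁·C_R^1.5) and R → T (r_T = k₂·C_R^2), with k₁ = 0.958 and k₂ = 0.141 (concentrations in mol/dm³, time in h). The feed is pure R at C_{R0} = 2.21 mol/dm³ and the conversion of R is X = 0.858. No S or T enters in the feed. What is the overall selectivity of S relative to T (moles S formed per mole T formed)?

Exit C_R = C_{R0}(1−X) = 2.21×0.142 = 0.3138 mol/dm³.
A CSTR operates uniformly at the exit composition, giving r_S = 0.1684 and r_T = 0.01389 (each k·C_R^n at C_R = 0.3138).
Overall selectivity = C_S/C_T = r_Sτ/(r_Tτ) = r_S/r_T = 12.1.

12.1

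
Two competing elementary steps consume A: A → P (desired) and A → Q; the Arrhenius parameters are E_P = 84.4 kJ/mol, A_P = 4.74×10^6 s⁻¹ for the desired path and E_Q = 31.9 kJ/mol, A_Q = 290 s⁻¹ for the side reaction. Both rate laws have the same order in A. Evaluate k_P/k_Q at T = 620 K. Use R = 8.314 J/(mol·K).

k_P/k_Q = (A_P/A_Q)·exp[−(E_P−E_Q)/(RT)] = (A_P/A_Q)·exp[(E_Q−E_P)/(RT)].
(E_Q−E_P)/(RT) = (31.9−84.4)×10³/(8.314×620) = -52500/5155 = -10.18.
k_P/k_Q = (4.74×10^6/290)·exp(-10.18) = 16345 × 3.774×10^-5 = 0.617.

0.617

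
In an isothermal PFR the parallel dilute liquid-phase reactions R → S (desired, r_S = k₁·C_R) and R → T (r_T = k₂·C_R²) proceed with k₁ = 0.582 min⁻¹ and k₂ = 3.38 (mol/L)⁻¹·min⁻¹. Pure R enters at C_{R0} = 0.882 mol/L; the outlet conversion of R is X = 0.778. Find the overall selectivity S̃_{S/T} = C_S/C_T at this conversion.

C_R = C_{R0}(1−X) = 0.1958 mol/L.
Along a PFR/batch, dC_S/dC_R = −r_S/(r_S+r_T) = −k₁/(k₁+k₂·C_R).
Integrating from C_{R0} to C_R: C_S = (0.582/3.38)·ln[(0.582+3.38·0.882)/(0.582+3.38·0.196)] = 0.1722·ln(3.563/1.244) = 0.1812 mol/L.
C_T = (C_{R0}−C_R)−C_S = 0.5050 mol/L; S̃_{S/T} = 0.1812/0.5050 = 0.359.

0.359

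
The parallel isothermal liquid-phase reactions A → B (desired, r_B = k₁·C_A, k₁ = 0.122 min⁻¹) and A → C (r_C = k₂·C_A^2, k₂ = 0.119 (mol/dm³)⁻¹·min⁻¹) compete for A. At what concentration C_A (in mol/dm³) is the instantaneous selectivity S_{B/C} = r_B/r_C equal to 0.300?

3.42 mol/dm³

S_{B/C} = (k₁/k₂)·C_A⁻¹ ⇒ C_A = (S·k₂/k₁)^(-1).
= (0.300×0.119/0.122)^(-1) = (0.2926)^(-1) = 3.42 mol/dm³.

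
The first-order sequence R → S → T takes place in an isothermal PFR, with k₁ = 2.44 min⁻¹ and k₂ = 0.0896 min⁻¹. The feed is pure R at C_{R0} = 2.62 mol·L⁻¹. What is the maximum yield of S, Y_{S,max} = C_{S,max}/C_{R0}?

0.882

At the optimum, C_{S,max}/C_{R0} = (k₁/k₂)^[k₂/(k₂−k₁)].
= (2.44/0.0896)^(0.0896/(0.0896−2.44)) = (27.23)^(-0.03812) = 0.8816.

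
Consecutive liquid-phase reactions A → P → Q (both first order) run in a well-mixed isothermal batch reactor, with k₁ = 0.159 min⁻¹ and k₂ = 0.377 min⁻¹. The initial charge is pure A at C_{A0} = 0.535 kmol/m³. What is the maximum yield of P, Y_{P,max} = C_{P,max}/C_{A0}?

0.225

Evaluating C_P at t_opt = ln(k₂/k₁)/(k₂−k₁) gives C_{P,max}/C_{A0} = (k₁/k₂)^[k₂/(k₂−k₁)].
= (0.159/0.377)^(0.377/(0.377−0.159)) = (0.4218)^(1.729) = 0.2247.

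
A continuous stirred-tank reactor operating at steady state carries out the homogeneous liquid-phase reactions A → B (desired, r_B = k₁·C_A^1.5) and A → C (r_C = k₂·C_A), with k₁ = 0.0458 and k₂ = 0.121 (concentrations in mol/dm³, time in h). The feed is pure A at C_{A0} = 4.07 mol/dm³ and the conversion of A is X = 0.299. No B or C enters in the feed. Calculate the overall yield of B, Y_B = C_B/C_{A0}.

Exit C_A = C_{A0}(1−X) = 4.07×0.701 = 2.853 mol/dm³.
In a CSTR the entire volume is at exit conditions, so r_B = 0.0458×2.853^1.5 = 0.2207 and r_C = 0.121×2.853 = 0.3452.
Fraction of consumed A going to B: r_B/(r_B+r_C) = 0.3900.
C_B = 0.3900·C_{A0}·X = 0.3900×4.07×0.299 = 0.475 mol/dm³; Y_B = C_B/C_{A0} = 0.117.

0.117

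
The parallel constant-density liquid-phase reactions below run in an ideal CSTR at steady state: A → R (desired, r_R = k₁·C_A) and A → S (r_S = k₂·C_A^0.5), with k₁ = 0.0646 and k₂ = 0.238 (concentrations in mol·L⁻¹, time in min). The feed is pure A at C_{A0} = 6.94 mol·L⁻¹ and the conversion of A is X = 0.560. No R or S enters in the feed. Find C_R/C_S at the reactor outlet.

Exit C_A = C_{A0}(1−X) = 6.94×0.440 = 3.054 mol·L⁻¹.
A CSTR operates uniformly at the exit composition, giving r_R = 0.1973 and r_S = 0.4159 (each k·C_A^n at C_A = 3.054).
Overall selectivity = C_R/C_S = r_Rτ/(r_Sτ) = r_R/r_S = 0.474.

0.474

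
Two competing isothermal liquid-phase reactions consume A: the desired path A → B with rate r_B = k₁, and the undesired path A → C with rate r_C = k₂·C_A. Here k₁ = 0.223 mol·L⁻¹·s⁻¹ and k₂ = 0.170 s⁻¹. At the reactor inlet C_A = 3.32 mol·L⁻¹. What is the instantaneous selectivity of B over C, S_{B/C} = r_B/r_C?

0.395

S_{B/C} = r_B/r_C = (k₁)/(k₂·C_A) = (k₁/k₂)·C_A⁻¹.
= (0.223) / (0.170×3.320) = 0.2230/0.5644 = 0.395.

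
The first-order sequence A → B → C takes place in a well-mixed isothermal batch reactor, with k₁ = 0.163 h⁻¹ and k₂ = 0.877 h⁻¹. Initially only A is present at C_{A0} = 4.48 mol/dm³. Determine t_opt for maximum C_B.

For first-order series the maximum of C_B occurs at t_opt = ln(k₂/k₁)/(k₂−k₁).
= ln(0.877/0.163)/(0.877−0.163) = ln(5.380)/0.7140 = 1.683/0.7140 = 2.36 h.

2.36 h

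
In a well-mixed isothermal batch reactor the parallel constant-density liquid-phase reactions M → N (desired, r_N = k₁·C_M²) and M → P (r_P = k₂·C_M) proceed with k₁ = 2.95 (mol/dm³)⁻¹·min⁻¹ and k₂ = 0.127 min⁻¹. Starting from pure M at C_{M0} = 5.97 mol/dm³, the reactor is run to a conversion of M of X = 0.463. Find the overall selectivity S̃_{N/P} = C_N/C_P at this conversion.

103

C_M = C_{M0}(1−X) = 3.206 mol/dm³.
Along a PFR/batch, dC_P/dC_M = −r_P/(r_N+r_P) = −k₂/(k₂+k₁·C_M).
Integrating from C_{M0} to C_M: C_P = (0.127/2.95)·ln[(0.127+2.95·5.97)/(0.127+2.95·3.21)] = 0.04305·ln(17.74/9.584) = 0.02650 mol/dm³.
Then C_N = (C_{M0}−C_M) − C_P = 2.764 − 0.02650 = 2.738 mol/dm³.
S̃_{N/P} = C_N/C_P = 2.738/0.02650 = 103.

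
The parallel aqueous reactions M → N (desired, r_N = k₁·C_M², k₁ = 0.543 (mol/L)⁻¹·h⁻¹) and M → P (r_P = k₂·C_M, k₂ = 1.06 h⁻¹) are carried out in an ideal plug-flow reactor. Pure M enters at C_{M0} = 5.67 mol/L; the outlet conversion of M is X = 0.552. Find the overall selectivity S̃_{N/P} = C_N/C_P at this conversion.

2.03

C_M = C_{M0}(1−X) = 2.540 mol/L.
Along a PFR/batch, dC_P/dC_M = −r_P/(r_N+r_P) = −k₂/(k₂+k₁·C_M).
Integrating from C_{M0} to C_M: C_P = (1.06/0.543)·ln[(1.06+0.543·5.67)/(1.06+0.543·2.54)] = 1.952·ln(4.139/2.439) = 1.032 mol/L.
Then C_N = (C_{M0}−C_M) − C_P = 3.130 − 1.032 = 2.098 mol/L.
S̃_{N/P} = C_N/C_P = 2.098/1.032 = 2.03.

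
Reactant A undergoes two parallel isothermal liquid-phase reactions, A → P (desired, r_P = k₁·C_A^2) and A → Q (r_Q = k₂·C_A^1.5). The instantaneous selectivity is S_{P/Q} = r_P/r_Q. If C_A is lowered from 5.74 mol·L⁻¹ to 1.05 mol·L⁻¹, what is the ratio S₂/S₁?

0.428

S_{P/Q} = (k₁/k₂)·C_A^0.5, so S₂/S₁ = (C_{A,2}/C_{A,1})^0.5.
= (1.05/5.74)^0.5 = (0.1829)^0.5 = 0.428.
Selectivity toward P falls as C_A falls — high-concentration operation is favoured.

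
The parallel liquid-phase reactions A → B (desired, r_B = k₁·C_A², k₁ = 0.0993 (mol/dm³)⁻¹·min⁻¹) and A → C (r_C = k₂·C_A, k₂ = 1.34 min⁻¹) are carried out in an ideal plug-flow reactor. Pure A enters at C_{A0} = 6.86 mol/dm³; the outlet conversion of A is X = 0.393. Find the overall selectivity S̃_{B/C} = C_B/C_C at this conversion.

C_A = C_{A0}(1−X) = 4.164 mol/dm³.
Along a PFR/batch, dC_C/dC_A = −r_C/(r_B+r_C) = −k₂/(k₂+k₁·C_A).
Integrating from C_{A0} to C_A: C_C = (1.34/0.0993)·ln[(1.34+0.0993·6.86)/(1.34+0.0993·4.16)] = 13.49·ln(2.021/1.753) = 1.917 mol/dm³.
Then C_B = (C_{A0}−C_A) − C_C = 2.696 − 1.917 = 0.7786 mol/dm³.
S̃_{B/C} = C_B/C_C = 0.7786/1.917 = 0.406.

0.406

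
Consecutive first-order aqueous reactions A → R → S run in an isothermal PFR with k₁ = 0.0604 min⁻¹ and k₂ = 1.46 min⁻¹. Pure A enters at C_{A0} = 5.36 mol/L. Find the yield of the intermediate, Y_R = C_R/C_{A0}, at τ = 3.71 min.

0.0343

The intermediate concentration in a first-order A→B→C sequence is C_R = k₁C_{A0}(e^(−k₁τ) − e^(−k₂τ))/(k₂−k₁).
e^(−k₁τ) = e^(−0.0604×3.71) = e^(−0.2241) = 0.7992; e^(−k₂τ) = e^(−5.417) = 0.004442.
C_R = 0.0604×5.36/(1.46−0.0604) × (0.7992−0.004442) = 0.2313×0.7948 = 0.1838 mol/L.
Y_R = C_R/C_{A0} = 0.1838/5.36 = 0.0343.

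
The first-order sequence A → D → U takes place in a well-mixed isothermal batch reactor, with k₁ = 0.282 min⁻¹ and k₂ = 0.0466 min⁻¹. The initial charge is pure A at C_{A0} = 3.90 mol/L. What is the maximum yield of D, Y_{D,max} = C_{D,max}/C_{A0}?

0.700

Evaluating C_D at t_opt = ln(k₂/k₁)/(k₂−k₁) gives C_{D,max}/C_{A0} = (k₁/k₂)^[k₂/(k₂−k₁)].
= (0.282/0.0466)^(0.0466/(0.0466−0.282)) = (6.052)^(-0.1980) = 0.7002.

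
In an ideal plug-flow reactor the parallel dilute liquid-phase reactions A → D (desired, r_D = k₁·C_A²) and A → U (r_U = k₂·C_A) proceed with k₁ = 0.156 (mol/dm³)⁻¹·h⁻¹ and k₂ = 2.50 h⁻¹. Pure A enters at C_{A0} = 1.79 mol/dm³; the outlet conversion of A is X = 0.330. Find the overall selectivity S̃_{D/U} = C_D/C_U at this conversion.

0.0932

C_A = C_{A0}(1−X) = 1.199 mol/dm³.
Along a PFR/batch, dC_U/dC_A = −r_U/(r_D+r_U) = −k₂/(k₂+k₁·C_A).
Integrating from C_{A0} to C_A: C_U = (2.50/0.156)·ln[(2.50+0.156·1.79)/(2.50+0.156·1.20)] = 16.03·ln(2.779/2.687) = 0.5404 mol/dm³.
Then C_D = (C_{A0}−C_A) − C_U = 0.5907 − 0.5404 = 0.05034 mol/dm³.
S̃_{D/U} = C_D/C_U = 0.05034/0.5404 = 0.0932.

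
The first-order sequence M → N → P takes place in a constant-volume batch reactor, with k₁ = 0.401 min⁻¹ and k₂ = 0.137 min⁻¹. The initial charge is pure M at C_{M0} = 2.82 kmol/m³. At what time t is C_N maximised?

For first-order series the maximum of C_N occurs at t_opt = ln(k₂/k₁)/(k₂−k₁).
= ln(0.137/0.401)/(0.137−0.401) = ln(0.3416)/-0.2640 = -1.074/-0.2640 = 4.07 min.

4.07 min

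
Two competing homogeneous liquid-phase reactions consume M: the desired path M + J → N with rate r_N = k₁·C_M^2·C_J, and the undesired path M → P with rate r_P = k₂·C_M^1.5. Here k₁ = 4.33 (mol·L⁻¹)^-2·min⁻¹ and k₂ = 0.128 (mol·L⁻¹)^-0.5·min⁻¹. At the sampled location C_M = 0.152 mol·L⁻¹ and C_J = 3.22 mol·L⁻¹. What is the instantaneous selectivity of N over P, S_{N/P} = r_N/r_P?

42.5

S_{N/P} = r_N/r_P = (k₁·C_M^2·C_J)/(k₂·C_M^1.5) = (k₁/k₂)·C_M^0.5·C_J.
= (4.33×0.1520^2×3.220) / (0.128×0.1520^1.5) = 0.3221/0.007585 = 42.5.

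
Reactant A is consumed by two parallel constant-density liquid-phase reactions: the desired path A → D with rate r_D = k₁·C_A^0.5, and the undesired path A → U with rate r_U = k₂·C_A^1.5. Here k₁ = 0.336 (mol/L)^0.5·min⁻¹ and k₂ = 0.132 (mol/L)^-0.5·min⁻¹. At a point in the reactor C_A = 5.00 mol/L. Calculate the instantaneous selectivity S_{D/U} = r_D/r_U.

S_{D/U} = r_D/r_U = (k₁·C_A^0.5)/(k₂·C_A^1.5) = (k₁/k₂)·C_A⁻¹.
= (0.336×5.000^0.5) / (0.132×5.000^1.5) = 0.7513/1.476 = 0.509.
The undesired path is higher order in A, so low C_A (CSTR or dilute feed) favours D.

0.509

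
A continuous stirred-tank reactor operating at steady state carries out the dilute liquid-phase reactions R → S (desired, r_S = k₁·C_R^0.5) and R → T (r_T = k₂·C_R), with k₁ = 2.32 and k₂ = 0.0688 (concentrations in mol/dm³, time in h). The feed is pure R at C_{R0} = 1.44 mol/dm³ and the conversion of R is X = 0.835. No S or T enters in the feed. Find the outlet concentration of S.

Exit C_R = C_{R0}(1−X) = 1.44×0.165 = 0.2376 mol/dm³.
Rates in a CSTR are evaluated at the outlet concentration: r_S = 2.32×0.2376^0.5 = 1.131, r_T = 0.0688×0.2376 = 0.01635.
Fraction of consumed R going to S: r_S/(r_S+r_T) = 0.9858.
C_S = 0.9858·C_{R0}·X = 0.9858×1.44×0.835 = 1.19 mol/dm³.

1.19 mol/dm³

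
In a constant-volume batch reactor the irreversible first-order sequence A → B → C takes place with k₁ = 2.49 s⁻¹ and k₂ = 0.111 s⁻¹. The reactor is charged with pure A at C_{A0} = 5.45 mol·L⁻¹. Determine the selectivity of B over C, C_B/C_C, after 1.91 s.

Solving the coupled first-order balances gives C_B(t) = [k₁/(k₂−k₁)]·C_{A0}·(e^(−k₁t) − e^(−k₂t)).
e^(−k₁t) = e^(−2.49×1.91) = e^(−4.756) = 0.008601; e^(−k₂t) = e^(−0.2120) = 0.8090.
C_B = 2.49×5.45/(0.111−2.49) × (0.008601−0.8090) = (-5.704)×(-0.8004) = 4.565 mol·L⁻¹.
C_A = C_{A0}e^(−k₁t) = 0.04687 mol·L⁻¹, so C_C = C_{A0}−C_A−C_B = 0.8377 mol·L⁻¹; C_B/C_C = 5.45.

5.45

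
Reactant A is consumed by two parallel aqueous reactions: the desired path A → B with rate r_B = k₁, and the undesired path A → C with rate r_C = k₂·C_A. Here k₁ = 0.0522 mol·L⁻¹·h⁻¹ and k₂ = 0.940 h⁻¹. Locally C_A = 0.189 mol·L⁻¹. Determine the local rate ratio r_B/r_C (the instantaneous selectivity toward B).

0.294

S_{B/C} = r_B/r_C = (k₁)/(k₂·C_A) = (k₁/k₂)·C_A⁻¹.
= (0.0522) / (0.940×0.1890) = 0.05220/0.1777 = 0.294.
The undesired path is higher order in A, so low C_A (CSTR or dilute feed) favours B.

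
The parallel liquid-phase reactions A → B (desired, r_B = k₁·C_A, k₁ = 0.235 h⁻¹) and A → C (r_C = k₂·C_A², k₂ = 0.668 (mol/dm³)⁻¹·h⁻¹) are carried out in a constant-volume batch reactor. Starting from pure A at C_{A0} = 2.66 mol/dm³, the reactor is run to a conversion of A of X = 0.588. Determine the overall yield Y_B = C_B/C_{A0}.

0.0969

C_A = C_{A0}(1−X) = 1.096 mol/dm³.
Along a PFR/batch, dC_B/dC_A = −r_B/(r_B+r_C) = −k₁/(k₁+k₂·C_A).
Integrating from C_{A0} to C_A: C_B = (0.235/0.668)·ln[(0.235+0.668·2.66)/(0.235+0.668·1.10)] = 0.3518·ln(2.012/0.9671) = 0.2577 mol/dm³.
Y_B = C_B/C_{A0} = 0.2577/2.66 = 0.0969.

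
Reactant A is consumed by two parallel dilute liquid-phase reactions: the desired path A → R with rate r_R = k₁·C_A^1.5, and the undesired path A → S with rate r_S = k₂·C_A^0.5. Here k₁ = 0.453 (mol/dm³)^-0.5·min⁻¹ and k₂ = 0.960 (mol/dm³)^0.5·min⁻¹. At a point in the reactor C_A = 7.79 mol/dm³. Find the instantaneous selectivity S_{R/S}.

3.68

S_{R/S} = r_R/r_S = (k₁·C_A^1.5)/(k₂·C_A^0.5) = (k₁/k₂)·C_A.
= (0.453×7.790^1.5) / (0.960×7.790^0.5) = 9.849/2.679 = 3.68.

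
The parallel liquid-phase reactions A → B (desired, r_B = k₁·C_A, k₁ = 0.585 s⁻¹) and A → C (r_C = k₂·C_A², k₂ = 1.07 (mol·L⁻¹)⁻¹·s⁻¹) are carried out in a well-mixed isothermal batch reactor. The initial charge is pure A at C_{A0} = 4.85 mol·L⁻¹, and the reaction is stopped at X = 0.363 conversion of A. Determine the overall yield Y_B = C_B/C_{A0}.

0.0445

C_A = C_{A0}(1−X) = 3.089 mol·L⁻¹.
Along a PFR/batch, dC_B/dC_A = −r_B/(r_B+r_C) = −k₁/(k₁+k₂·C_A).
Integrating from C_{A0} to C_A: C_B = (0.585/1.07)·ln[(0.585+1.07·4.85)/(0.585+1.07·3.09)] = 0.5467·ln(5.774/3.891) = 0.2159 mol·L⁻¹.
Y_B = C_B/C_{A0} = 0.2159/4.85 = 0.0445.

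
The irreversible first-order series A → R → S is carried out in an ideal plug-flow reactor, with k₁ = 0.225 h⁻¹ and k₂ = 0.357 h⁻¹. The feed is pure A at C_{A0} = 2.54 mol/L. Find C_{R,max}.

0.729 mol/L

For a first-order series the maximum intermediate yield is C_{R,max}/C_{A0} = (k₁/k₂)^[k₂/(k₂−k₁)].
= (0.225/0.357)^(0.357/(0.357−0.225)) = (0.6303)^(2.705) = 0.2869.
C_{R,max} = 0.2869×2.54 = 0.729 mol/L.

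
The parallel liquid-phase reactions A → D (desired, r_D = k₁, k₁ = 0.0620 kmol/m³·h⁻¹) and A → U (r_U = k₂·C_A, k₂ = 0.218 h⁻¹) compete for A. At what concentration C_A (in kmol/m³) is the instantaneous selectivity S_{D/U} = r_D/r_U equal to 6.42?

S_{D/U} = (k₁/k₂)·C_A⁻¹ ⇒ C_A = (S·k₂/k₁)^(-1).
= (6.42×0.218/0.0620)^(-1) = (22.57)^(-1) = 0.0443 kmol/m³.

0.0443 kmol/m³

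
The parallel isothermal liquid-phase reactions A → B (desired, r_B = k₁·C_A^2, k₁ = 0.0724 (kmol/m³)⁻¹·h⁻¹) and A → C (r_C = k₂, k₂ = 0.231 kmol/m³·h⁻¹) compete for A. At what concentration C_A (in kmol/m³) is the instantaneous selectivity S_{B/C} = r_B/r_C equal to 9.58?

5.53 kmol/m³

S_{B/C} = (k₁/k₂)·C_A^2 ⇒ C_A = (S·k₂/k₁)^(0.5).
= (9.58×0.231/0.0724)^(0.5) = (30.57)^(0.5) = 5.53 kmol/m³.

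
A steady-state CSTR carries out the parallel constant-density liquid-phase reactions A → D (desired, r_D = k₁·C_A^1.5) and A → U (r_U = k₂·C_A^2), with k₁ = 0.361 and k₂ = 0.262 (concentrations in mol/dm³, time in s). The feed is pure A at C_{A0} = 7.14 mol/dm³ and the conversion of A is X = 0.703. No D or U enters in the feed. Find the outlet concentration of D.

2.44 mol/dm³

Exit C_A = C_{A0}(1−X) = 7.14×0.297 = 2.121 mol/dm³.
Rates in a CSTR are evaluated at the outlet concentration: r_D = 0.361×2.121^1.5 = 1.115, r_U = 0.262×2.121^2 = 1.178.
Fraction of consumed A going to D: r_D/(r_D+r_U) = 0.4862.
C_D = 0.4862·C_{A0}·X = 0.4862×7.14×0.703 = 2.44 mol/dm³.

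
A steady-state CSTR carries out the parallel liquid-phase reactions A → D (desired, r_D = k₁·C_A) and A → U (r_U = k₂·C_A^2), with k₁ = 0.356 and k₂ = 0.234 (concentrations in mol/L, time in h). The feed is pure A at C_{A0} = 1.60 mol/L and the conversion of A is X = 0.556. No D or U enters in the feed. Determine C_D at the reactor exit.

0.606 mol/L

Exit C_A = C_{A0}(1−X) = 1.60×0.444 = 0.7104 mol/L.
In a CSTR the entire volume is at exit conditions, so r_D = 0.356×0.7104 = 0.2529 and r_U = 0.234×0.7104^2 = 0.1181.
Fraction of consumed A going to D: r_D/(r_D+r_U) = 0.6817.
C_D = 0.6817·C_{A0}·X = 0.6817×1.60×0.556 = 0.606 mol/L.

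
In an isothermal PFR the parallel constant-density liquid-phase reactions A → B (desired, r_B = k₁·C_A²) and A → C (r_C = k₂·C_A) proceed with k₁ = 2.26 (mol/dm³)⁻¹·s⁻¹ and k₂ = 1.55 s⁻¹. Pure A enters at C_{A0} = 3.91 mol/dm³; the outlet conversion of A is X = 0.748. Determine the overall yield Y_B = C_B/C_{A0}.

C_A = C_{A0}(1−X) = 0.9853 mol/dm³.
Along a PFR/batch, dC_C/dC_A = −r_C/(r_B+r_C) = −k₂/(k₂+k₁·C_A).
Integrating from C_{A0} to C_A: C_C = (1.55/2.26)·ln[(1.55+2.26·3.91)/(1.55+2.26·0.985)] = 0.6858·ln(10.39/3.777) = 0.6938 mol/dm³.
Then C_B = (C_{A0}−C_A) − C_C = 2.925 − 0.6938 = 2.231 mol/dm³.
Y_B = C_B/C_{A0} = 2.231/3.91 = 0.571.

0.571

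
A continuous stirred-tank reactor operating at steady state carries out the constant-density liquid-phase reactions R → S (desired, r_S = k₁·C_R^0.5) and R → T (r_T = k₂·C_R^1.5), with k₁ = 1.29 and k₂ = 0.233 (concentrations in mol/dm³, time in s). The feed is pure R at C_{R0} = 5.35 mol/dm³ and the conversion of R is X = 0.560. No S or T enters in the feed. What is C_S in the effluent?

Exit C_R = C_{R0}(1−X) = 5.35×0.440 = 2.354 mol/dm³.
In a CSTR the entire volume is at exit conditions, so r_S = 1.29×2.354^0.5 = 1.979 and r_T = 0.233×2.354^1.5 = 0.8415.
Fraction of consumed R going to S: r_S/(r_S+r_T) = 0.7017.
C_S = 0.7017·C_{R0}·X = 0.7017×5.35×0.560 = 2.10 mol/dm³.

2.10 mol/dm³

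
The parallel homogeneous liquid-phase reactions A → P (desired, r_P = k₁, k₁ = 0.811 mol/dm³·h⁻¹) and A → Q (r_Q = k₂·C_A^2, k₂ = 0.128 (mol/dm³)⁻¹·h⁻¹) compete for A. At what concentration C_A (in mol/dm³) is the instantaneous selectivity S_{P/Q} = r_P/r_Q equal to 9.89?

S_{P/Q} = (k₁/k₂)·C_A^-2 ⇒ C_A = (S·k₂/k₁)^(-0.5).
= (9.89×0.128/0.811)^(-0.5) = (1.561)^(-0.5) = 0.800 mol/dm³.

0.800 mol/dm³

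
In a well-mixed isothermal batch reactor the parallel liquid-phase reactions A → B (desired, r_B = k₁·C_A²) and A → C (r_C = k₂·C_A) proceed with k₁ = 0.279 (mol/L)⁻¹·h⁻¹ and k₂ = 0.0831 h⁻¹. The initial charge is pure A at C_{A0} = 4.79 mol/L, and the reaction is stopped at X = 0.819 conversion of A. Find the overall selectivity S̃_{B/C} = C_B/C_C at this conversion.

C_A = C_{A0}(1−X) = 0.8670 mol/L.
Along a PFR/batch, dC_C/dC_A = −r_C/(r_B+r_C) = −k₂/(k₂+k₁·C_A).
Integrating from C_{A0} to C_A: C_C = (0.0831/0.279)·ln[(0.0831+0.279·4.79)/(0.0831+0.279·0.867)] = 0.2978·ln(1.420/0.3250) = 0.4391 mol/L.
Then C_B = (C_{A0}−C_A) − C_C = 3.923 − 0.4391 = 3.484 mol/L.
S̃_{B/C} = C_B/C_C = 3.484/0.4391 = 7.93.

7.93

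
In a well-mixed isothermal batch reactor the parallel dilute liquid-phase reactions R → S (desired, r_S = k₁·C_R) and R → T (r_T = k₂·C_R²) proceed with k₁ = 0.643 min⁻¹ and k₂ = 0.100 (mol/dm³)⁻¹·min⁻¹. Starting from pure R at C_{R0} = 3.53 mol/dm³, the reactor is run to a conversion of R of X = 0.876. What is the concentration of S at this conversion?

2.39 mol/dm³

C_R = C_{R0}(1−X) = 0.4377 mol/dm³.
Along a PFR/batch, dC_S/dC_R = −r_S/(r_S+r_T) = −k₁/(k₁+k₂·C_R).
Integrating from C_{R0} to C_R: C_S = (0.643/0.100)·ln[(0.643+0.100·3.53)/(0.643+0.100·0.438)] = 6.430·ln(0.9960/0.6868) = 2.390 mol/dm³.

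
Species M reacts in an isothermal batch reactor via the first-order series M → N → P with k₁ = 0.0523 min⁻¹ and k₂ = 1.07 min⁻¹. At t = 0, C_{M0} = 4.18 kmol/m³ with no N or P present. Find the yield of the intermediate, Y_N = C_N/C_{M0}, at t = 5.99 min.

0.0375

Solving the coupled first-order balances gives C_N(t) = [k₁/(k₂−k₁)]·C_{M0}·(e^(−k₁t) − e^(−k₂t)).
e^(−k₁t) = e^(−0.0523×5.99) = e^(−0.3133) = 0.7310; e^(−k₂t) = e^(−6.409) = 0.001646.
C_N = 0.0523×4.18/(1.07−0.0523) × (0.7310−0.001646) = 0.2148×0.7294 = 0.1567 kmol/m³.
Y_N = C_N/C_{M0} = 0.1567/4.18 = 0.0375.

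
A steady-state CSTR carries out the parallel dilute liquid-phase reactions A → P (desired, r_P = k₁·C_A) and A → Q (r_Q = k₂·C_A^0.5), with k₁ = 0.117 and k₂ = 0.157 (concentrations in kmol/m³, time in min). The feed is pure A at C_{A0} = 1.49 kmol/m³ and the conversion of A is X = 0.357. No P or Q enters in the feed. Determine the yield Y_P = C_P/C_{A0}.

0.151

Exit C_A = C_{A0}(1−X) = 1.49×0.643 = 0.9581 kmol/m³.
In a CSTR the entire volume is at exit conditions, so r_P = 0.117×0.9581 = 0.1121 and r_Q = 0.157×0.9581^0.5 = 0.1537.
Fraction of consumed A going to P: r_P/(r_P+r_Q) = 0.4218.
C_P = 0.4218·C_{A0}·X = 0.4218×1.49×0.357 = 0.224 kmol/m³; Y_P = C_P/C_{A0} = 0.151.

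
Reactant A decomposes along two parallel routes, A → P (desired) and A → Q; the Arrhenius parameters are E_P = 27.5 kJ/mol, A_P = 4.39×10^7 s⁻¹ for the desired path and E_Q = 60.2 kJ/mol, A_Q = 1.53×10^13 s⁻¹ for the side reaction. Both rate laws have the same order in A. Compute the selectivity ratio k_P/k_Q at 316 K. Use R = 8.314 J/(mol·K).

0.730

With equal orders, S_{P/Q} = k_P/k_Q = (A_P/A_Q)·exp[(E_Q−E_P)/(RT)].
(E_Q−E_P)/(RT) = (60.2−27.5)×10³/(8.314×316) = 32700/2627 = 12.45.
k_P/k_Q = (4.39×10^7/1.53×10^13)·exp(12.45) = 2.869×10^-6 × 2.544×10^5 = 0.730.
Since E_P < E_Q, lowering the temperature improves selectivity toward P.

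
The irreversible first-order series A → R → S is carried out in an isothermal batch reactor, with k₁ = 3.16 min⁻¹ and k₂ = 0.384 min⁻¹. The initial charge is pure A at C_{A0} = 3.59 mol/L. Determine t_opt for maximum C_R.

0.759 min

Setting dC_R/dt = 0 gives t_opt = ln(k₂/k₁)/(k₂−k₁).
= ln(0.384/3.16)/(0.384−3.16) = ln(0.1215)/-2.776 = -2.108/-2.776 = 0.759 min.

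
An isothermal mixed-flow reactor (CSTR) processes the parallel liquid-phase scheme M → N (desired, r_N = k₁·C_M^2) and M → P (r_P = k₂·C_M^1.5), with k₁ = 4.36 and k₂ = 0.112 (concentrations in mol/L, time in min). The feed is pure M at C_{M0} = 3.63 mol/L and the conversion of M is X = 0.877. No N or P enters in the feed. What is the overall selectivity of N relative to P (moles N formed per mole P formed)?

Exit C_M = C_{M0}(1−X) = 3.63×0.123 = 0.4465 mol/L.
Rates in a CSTR are evaluated at the outlet concentration: r_N = 4.36×0.4465^2 = 0.8692, r_P = 0.112×0.4465^1.5 = 0.03341.
Overall selectivity = C_N/C_P = r_Nτ/(r_Pτ) = r_N/r_P = 26.0.

26.0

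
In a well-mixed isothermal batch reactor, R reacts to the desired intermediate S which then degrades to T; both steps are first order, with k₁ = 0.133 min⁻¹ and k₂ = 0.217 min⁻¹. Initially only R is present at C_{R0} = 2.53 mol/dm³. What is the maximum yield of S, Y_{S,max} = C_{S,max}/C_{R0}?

0.282

For a first-order series the maximum intermediate yield is C_{S,max}/C_{R0} = (k₁/k₂)^[k₂/(k₂−k₁)].
= (0.133/0.217)^(0.217/(0.217−0.133)) = (0.6129)^(2.583) = 0.2823.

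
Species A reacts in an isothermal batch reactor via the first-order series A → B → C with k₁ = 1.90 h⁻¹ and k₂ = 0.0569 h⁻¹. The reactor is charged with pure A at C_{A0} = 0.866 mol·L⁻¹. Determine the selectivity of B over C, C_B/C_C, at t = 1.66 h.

The intermediate concentration in a first-order A→B→C sequence is C_B = k₁C_{A0}(e^(−k₁t) − e^(−k₂t))/(k₂−k₁).
e^(−k₁t) = e^(−1.90×1.66) = e^(−3.154) = 0.04268; e^(−k₂t) = e^(−0.09445) = 0.9099.
C_B = 1.90×0.866/(0.0569−1.90) × (0.04268−0.9099) = (-0.8927)×(-0.8672) = 0.7742 mol·L⁻¹.
C_A = C_{A0}e^(−k₁t) = 0.03696 mol·L⁻¹, so C_C = C_{A0}−C_A−C_B = 0.05487 mol·L⁻¹; C_B/C_C = 14.1.

14.1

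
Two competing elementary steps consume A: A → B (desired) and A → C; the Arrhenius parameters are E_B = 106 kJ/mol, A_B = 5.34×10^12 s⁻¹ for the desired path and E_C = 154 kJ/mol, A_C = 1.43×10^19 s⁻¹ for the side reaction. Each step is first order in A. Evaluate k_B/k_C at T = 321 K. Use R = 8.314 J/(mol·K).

24.2

k_B/k_C = (A_B/A_C)·exp[−(E_B−E_C)/(RT)] = (A_B/A_C)·exp[(E_C−E_B)/(RT)].
(E_C−E_B)/(RT) = (154−106)×10³/(8.314×321) = 48000/2669 = 17.99.
k_B/k_C = (5.34×10^12/1.43×10^19)·exp(17.99) = 3.734×10^-7 × 6.472×10^7 = 24.2.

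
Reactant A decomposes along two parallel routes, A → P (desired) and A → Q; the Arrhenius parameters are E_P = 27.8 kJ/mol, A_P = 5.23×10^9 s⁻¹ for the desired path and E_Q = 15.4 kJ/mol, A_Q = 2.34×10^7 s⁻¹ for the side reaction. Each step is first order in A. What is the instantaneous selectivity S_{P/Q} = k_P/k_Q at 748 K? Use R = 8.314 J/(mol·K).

30.4

Since both paths have the same order in A, the concentration cancels and S_{P/Q} = k_P/k_Q = (A_P/A_Q)·exp[(E_Q−E_P)/(RT)].
(E_Q−E_P)/(RT) = (15.4−27.8)×10³/(8.314×748) = -12400/6219 = -1.994.
k_P/k_Q = (5.23×10^9/2.34×10^7)·exp(-1.994) = 223.5 × 0.1362 = 30.4.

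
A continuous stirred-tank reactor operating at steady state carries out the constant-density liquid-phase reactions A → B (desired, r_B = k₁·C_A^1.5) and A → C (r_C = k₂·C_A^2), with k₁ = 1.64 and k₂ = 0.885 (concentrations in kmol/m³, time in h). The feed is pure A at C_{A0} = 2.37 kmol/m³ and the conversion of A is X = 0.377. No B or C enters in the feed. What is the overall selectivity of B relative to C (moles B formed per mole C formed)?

Exit C_A = C_{A0}(1−X) = 2.37×0.623 = 1.477 kmol/m³.
A CSTR operates uniformly at the exit composition, giving r_B = 2.942 and r_C = 1.929 (each k·C_A^n at C_A = 1.477).
Overall selectivity = C_B/C_C = r_Bτ/(r_Cτ) = r_B/r_C = 1.53.

1.53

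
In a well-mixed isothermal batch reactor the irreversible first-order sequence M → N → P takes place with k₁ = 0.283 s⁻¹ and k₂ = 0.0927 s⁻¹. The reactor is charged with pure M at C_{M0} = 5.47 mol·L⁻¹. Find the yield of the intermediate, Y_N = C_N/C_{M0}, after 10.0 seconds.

For first-order series with pure M initially, C_N(t) = k₁C_{M0}/(k₂−k₁)·(e^(−k₁t) − e^(−k₂t)).
e^(−k₁t) = e^(−0.283×10.0) = e^(−2.830) = 0.05901; e^(−k₂t) = e^(−0.9270) = 0.3957.
C_N = 0.283×5.47/(0.0927−0.283) × (0.05901−0.3957) = (-8.135)×(-0.3367) = 2.739 mol·L⁻¹.
Y_N = C_N/C_{M0} = 2.739/5.47 = 0.501.

0.501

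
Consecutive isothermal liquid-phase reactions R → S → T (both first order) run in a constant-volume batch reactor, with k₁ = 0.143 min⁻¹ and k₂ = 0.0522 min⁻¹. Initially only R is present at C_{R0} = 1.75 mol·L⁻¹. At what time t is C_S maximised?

The intermediate peaks when r₁ = r₂, i.e. k₁e^(−k₁t) = k₂e^(−k₂t), giving t_opt = ln(k₂/k₁)/(k₂−k₁).
= ln(0.0522/0.143)/(0.0522−0.143) = ln(0.3650)/-0.09080 = -1.008/-0.09080 = 11.1 min.

11.1 min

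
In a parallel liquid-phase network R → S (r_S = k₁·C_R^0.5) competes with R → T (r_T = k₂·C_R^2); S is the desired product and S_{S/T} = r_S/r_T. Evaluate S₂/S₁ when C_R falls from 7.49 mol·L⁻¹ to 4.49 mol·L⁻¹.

S_{S/T} = (k₁/k₂)·C_R^-1.5, so S₂/S₁ = (C_{R,2}/C_{R,1})^-1.5.
= (4.49/7.49)^(-1.5) = (0.5995)^(-1.5) = 2.15.
Selectivity toward S rises as C_R falls — low-concentration operation is favoured.

2.15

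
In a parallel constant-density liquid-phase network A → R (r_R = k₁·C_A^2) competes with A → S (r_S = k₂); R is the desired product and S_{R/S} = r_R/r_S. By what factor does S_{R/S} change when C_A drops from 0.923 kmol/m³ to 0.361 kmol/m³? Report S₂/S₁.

S_{R/S} = (k₁/k₂)·C_A^2, so S₂/S₁ = (C_{A,2}/C_{A,1})^2.
= (0.361/0.923)^2 = (0.3911)^2 = 0.153.
Selectivity toward R falls as C_A falls — high-concentration operation is favoured.

0.153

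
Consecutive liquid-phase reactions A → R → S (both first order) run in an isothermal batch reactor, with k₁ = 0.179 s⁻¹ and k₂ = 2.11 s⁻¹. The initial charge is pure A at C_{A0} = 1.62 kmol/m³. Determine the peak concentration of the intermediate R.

Evaluating C_R at t_opt = ln(k₂/k₁)/(k₂−k₁) gives C_{R,max}/C_{A0} = (k₁/k₂)^[k₂/(k₂−k₁)].
= (0.179/2.11)^(2.11/(2.11−0.179)) = (0.08483)^(1.093) = 0.06749.
C_{R,max} = 0.06749×1.62 = 0.109 kmol/m³.

0.109 kmol/m³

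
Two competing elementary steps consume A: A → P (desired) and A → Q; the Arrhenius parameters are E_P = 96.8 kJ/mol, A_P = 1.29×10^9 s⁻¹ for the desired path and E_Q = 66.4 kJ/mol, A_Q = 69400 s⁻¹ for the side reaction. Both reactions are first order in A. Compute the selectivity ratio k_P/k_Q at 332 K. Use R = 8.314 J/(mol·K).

k_P/k_Q = (A_P/A_Q)·exp[−(E_P−E_Q)/(RT)] = (A_P/A_Q)·exp[(E_Q−E_P)/(RT)].
(E_Q−E_P)/(RT) = (66.4−96.8)×10³/(8.314×332) = -30400/2760 = -11.01.
k_P/k_Q = (1.29×10^9/69400)·exp(-11.01) = 18588 × 1.648×10^-5 = 0.306.
Since E_P > E_Q, raising the temperature improves selectivity toward P.

0.306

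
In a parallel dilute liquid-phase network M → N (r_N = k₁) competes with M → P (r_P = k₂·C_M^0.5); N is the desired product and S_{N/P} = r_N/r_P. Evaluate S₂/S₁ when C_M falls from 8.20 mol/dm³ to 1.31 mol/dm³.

S_{N/P} = (k₁/k₂)·C_M^-0.5, so S₂/S₁ = (C_{M,2}/C_{M,1})^-0.5.
= (1.31/8.20)^(-0.5) = (0.1598)^(-0.5) = 2.50.
Selectivity toward N rises as C_M falls — low-concentration operation is favoured.

2.50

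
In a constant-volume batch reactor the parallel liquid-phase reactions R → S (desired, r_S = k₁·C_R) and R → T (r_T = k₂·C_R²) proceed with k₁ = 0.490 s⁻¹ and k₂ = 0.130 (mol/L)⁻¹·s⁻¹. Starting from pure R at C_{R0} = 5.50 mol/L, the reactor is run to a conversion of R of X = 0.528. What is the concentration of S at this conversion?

C_R = C_{R0}(1−X) = 2.596 mol/L.
Along a PFR/batch, dC_S/dC_R = −r_S/(r_S+r_T) = −k₁/(k₁+k₂·C_R).
Integrating from C_{R0} to C_R: C_S = (0.490/0.130)·ln[(0.490+0.130·5.50)/(0.490+0.130·2.60)] = 3.769·ln(1.205/0.8275) = 1.417 mol/L.

1.42 mol/L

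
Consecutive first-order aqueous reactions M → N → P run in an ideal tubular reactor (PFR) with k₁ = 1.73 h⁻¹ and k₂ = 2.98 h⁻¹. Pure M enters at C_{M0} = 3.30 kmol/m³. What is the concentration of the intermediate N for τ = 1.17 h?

For first-order series with pure M initially, C_N(τ) = k₁C_{M0}/(k₂−k₁)·(e^(−k₁τ) − e^(−k₂τ)).
e^(−k₁τ) = e^(−1.73×1.17) = e^(−2.024) = 0.1321; e^(−k₂τ) = e^(−3.487) = 0.03060.
C_N = 1.73×3.30/(2.98−1.73) × (0.1321−0.03060) = 4.567×0.1015 = 0.4636 kmol/m³.

0.464 kmol/m³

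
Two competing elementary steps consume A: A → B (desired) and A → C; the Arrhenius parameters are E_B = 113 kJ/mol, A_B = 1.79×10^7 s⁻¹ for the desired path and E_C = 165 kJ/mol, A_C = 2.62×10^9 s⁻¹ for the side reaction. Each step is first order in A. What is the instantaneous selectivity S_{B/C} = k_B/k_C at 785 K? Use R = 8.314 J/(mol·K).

Since both paths have the same order in A, the concentration cancels and S_{B/C} = k_B/k_C = (A_B/A_C)·exp[(E_C−E_B)/(RT)].
(E_C−E_B)/(RT) = (165−113)×10³/(8.314×785) = 52000/6526 = 7.968.
k_B/k_C = (1.79×10^7/2.62×10^9)·exp(7.968) = 0.006832 × 2886 = 19.7.
Since E_B < E_C, lowering the temperature improves selectivity toward B.

19.7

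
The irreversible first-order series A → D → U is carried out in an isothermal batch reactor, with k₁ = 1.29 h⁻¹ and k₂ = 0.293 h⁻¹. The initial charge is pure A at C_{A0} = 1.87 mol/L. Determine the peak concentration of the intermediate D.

1.21 mol/L

For a first-order series the maximum intermediate yield is C_{D,max}/C_{A0} = (k₁/k₂)^[k₂/(k₂−k₁)].
= (1.29/0.293)^(0.293/(0.293−1.29)) = (4.403)^(-0.2939) = 0.6469.
C_{D,max} = 0.6469×1.87 = 1.21 mol/L.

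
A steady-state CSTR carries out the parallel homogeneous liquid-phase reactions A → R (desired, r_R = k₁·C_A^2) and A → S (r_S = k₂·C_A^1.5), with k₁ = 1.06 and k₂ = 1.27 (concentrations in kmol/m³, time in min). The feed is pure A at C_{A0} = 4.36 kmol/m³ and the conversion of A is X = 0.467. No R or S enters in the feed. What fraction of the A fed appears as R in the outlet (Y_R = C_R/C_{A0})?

Exit C_A = C_{A0}(1−X) = 4.36×0.533 = 2.324 kmol/m³.
A CSTR operates uniformly at the exit composition, giving r_R = 5.724 and r_S = 4.499 (each k·C_A^n at C_A = 2.324).
Fraction of consumed A going to R: r_R/(r_R+r_S) = 0.5599.
C_R = 0.5599·C_{A0}·X = 0.5599×4.36×0.467 = 1.14 kmol/m³; Y_R = C_R/C_{A0} = 0.261.

0.261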